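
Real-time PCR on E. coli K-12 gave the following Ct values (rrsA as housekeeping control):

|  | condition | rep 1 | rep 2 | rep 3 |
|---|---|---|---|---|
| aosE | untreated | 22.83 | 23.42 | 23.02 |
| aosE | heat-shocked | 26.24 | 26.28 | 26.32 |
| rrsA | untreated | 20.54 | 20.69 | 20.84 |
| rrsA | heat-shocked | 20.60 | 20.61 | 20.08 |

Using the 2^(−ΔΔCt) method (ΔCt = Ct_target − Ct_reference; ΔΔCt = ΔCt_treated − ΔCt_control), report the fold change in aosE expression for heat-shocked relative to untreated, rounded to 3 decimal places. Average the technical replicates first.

Mean Ct: aosE untreated 23.090; aosE heat-shocked 26.280; rrsA untreated 20.690; rrsA heat-shocked 20.430
ΔCt(untreated) = 23.090 − 20.690 = 2.400
ΔCt(heat-shocked) = 26.280 − 20.430 = 5.850
ΔΔCt = 5.850 − 2.400 = 3.450
Fold change = 2^(−3.450) = 0.0915

0.092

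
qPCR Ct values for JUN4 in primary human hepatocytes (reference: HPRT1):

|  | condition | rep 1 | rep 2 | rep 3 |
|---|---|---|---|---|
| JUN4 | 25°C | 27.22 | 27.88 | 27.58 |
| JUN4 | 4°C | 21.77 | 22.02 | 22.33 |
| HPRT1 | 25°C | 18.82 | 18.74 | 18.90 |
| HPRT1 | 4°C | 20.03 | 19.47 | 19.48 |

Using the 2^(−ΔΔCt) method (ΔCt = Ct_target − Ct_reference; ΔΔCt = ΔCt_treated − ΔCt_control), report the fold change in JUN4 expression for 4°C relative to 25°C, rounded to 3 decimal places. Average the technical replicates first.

82.139

Mean Ct: JUN4 25°C 27.560; JUN4 4°C 22.040; HPRT1 25°C 18.820; HPRT1 4°C 19.660
ΔCt(25°C) = 27.560 − 18.820 = 8.740
ΔCt(4°C) = 22.040 − 19.660 = 2.380
ΔΔCt = 2.380 − 8.740 = -6.360
Fold change = 2^(−(-6.360)) = 2^6.360 = 82.1393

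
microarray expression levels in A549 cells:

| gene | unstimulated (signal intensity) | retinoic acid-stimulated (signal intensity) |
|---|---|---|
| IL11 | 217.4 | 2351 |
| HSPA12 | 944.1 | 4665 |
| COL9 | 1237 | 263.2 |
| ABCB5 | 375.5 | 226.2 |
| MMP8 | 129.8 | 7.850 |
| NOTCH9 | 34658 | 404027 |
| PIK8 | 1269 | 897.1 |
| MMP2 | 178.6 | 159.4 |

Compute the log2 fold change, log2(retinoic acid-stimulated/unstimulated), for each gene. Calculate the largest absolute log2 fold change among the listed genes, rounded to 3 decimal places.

4.047

log2(2351/217.4) = 3.435  (IL11)
log2(4665/944.1) = 2.305  (HSPA12)
log2(263.2/1237) = -2.233  (COL9)
log2(226.2/375.5) = -0.731  (ABCB5)
log2(7.850/129.8) = -4.047  (MMP8)
log2(404027/34658) = 3.543  (NOTCH9)
log2(897.1/1269) = -0.500  (PIK8)
log2(159.4/178.6) = -0.164  (MMP2)
The largest magnitude belongs to MMP8.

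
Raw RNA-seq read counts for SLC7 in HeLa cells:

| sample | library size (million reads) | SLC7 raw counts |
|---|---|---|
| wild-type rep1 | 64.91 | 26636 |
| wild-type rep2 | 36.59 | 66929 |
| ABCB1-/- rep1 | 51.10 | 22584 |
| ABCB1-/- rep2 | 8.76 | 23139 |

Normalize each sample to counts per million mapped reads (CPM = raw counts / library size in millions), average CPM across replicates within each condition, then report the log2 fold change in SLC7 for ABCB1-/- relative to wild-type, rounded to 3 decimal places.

CPM(wild-type rep1) = 26636 / 64.91 = 410.3528
CPM(wild-type rep2) = 66929 / 36.59 = 1829.1610
CPM(ABCB1-/- rep1) = 22584 / 51.10 = 441.9569
CPM(ABCB1-/- rep2) = 23139 / 8.76 = 2641.4384
mean CPM(wild-type) = 1119.7569; mean CPM(ABCB1-/-) = 1541.6977
Fold change = 1541.6977 / 1119.7569 = 1.37681
log2(1.37681) = 0.4613

0.461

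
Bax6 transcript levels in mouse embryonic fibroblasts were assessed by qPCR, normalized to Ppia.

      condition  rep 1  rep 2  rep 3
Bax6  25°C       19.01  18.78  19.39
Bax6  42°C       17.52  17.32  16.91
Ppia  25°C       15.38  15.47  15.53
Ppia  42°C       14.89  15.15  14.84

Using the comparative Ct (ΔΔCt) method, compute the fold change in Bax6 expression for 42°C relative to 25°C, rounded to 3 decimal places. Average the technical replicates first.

2.479

Mean Ct: Bax6 25°C 19.060; Bax6 42°C 17.250; Ppia 25°C 15.460; Ppia 42°C 14.960
ΔCt(25°C) = 19.060 − 15.460 = 3.600
ΔCt(42°C) = 17.250 − 14.960 = 2.290
ΔΔCt = 2.290 − 3.600 = -1.310
Fold change = 2^(−(-1.310)) = 2^1.310 = 2.4794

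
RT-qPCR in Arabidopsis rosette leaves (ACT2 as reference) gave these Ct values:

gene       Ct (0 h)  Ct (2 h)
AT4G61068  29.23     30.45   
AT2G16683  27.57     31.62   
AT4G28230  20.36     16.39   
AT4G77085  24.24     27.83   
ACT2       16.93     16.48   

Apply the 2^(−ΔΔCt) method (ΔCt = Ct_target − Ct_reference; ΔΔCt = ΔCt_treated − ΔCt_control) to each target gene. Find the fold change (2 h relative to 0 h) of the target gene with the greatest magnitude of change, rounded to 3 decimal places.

AT4G61068: ΔΔCt = (30.45−16.48) − (29.23−16.93) = 13.97 − 12.30 = 1.67; fold change = 2^-1.67 = 0.314
AT2G16683: ΔΔCt = (31.62−16.48) − (27.57−16.93) = 15.14 − 10.64 = 4.50; fold change = 2^-4.50 = 0.044
AT4G28230: ΔΔCt = (16.39−16.48) − (20.36−16.93) = -0.09 − 3.43 = -3.52; fold change = 2^3.52 = 11.472
AT4G77085: ΔΔCt = (27.83−16.48) − (24.24−16.93) = 11.35 − 7.31 = 4.04; fold change = 2^-4.04 = 0.061
AT2G16683 has the largest |ΔΔCt| = 4.50.

0.044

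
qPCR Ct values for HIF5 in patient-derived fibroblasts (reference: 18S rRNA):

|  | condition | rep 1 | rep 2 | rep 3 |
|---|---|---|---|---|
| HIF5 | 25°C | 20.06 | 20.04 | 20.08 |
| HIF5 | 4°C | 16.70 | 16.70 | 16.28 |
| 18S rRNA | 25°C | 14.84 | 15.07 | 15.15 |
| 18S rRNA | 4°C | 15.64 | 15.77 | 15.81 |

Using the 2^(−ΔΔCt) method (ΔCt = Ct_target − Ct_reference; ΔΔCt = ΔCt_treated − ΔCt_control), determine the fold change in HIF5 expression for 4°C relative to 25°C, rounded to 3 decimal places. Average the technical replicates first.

Mean Ct: HIF5 25°C 20.060; HIF5 4°C 16.560; 18S rRNA 25°C 15.020; 18S rRNA 4°C 15.740
ΔCt(25°C) = 20.060 − 15.020 = 5.040
ΔCt(4°C) = 16.560 − 15.740 = 0.820
ΔΔCt = 0.820 − 5.040 = -4.220
Fold change = 2^(−(-4.220)) = 2^4.220 = 18.6357

18.636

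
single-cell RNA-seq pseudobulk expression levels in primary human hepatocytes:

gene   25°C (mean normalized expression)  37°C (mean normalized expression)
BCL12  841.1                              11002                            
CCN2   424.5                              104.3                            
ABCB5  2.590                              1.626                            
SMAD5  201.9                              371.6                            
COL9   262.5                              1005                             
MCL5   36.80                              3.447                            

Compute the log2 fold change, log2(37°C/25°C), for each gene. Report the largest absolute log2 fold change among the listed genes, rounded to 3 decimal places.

log2(11002/841.1) = 3.709  (BCL12)
log2(104.3/424.5) = -2.025  (CCN2)
log2(1.626/2.590) = -0.672  (ABCB5)
log2(371.6/201.9) = 0.880  (SMAD5)
log2(1005/262.5) = 1.937  (COL9)
log2(3.447/36.80) = -3.416  (MCL5)
The largest magnitude belongs to BCL12.

3.709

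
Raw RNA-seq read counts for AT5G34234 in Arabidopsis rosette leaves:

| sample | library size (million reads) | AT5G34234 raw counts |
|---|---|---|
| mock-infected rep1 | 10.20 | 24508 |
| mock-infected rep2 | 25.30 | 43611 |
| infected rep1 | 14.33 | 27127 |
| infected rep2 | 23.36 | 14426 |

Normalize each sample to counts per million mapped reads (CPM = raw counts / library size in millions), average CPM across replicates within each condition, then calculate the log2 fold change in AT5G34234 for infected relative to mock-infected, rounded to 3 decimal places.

CPM(mock-infected rep1) = 24508 / 10.20 = 2402.7451
CPM(mock-infected rep2) = 43611 / 25.30 = 1723.7549
CPM(infected rep1) = 27127 / 14.33 = 1893.0216
CPM(infected rep2) = 14426 / 23.36 = 617.5514
mean CPM(mock-infected) = 2063.2500; mean CPM(infected) = 1255.2865
Fold change = 1255.2865 / 2063.2500 = 0.60840
log2(0.60840) = -0.7169

-0.717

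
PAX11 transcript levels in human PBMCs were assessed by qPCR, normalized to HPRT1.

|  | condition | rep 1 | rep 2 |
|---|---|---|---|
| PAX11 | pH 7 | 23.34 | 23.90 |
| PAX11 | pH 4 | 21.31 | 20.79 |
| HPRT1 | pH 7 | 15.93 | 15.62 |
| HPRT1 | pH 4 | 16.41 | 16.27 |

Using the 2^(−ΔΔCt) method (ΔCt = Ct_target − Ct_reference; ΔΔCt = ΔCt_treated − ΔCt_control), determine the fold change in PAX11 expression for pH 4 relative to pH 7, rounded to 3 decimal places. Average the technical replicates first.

Mean Ct: PAX11 pH 7 23.620; PAX11 pH 4 21.050; HPRT1 pH 7 15.775; HPRT1 pH 4 16.340
ΔCt(pH 7) = 23.620 − 15.775 = 7.845
ΔCt(pH 4) = 21.050 − 16.340 = 4.710
ΔΔCt = 4.710 − 7.845 = -3.135
Fold change = 2^(−(-3.135)) = 2^3.135 = 8.7847

8.785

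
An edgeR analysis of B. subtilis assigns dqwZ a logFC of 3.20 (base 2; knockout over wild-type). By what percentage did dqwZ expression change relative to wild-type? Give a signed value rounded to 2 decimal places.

Fold change = 2^(3.20) = 9.1896
Percent change = (FC − 1) × 100% = (9.1896 − 1) × 100 = 818.96%

818.96%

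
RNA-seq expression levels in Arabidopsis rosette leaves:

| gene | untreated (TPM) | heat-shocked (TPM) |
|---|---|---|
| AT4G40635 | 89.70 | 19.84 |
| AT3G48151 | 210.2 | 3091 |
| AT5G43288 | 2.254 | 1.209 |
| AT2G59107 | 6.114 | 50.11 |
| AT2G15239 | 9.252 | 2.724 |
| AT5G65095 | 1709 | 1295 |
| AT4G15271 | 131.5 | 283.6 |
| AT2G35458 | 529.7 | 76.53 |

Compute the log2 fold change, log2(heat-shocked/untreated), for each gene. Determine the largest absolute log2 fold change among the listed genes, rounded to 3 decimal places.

log2(19.84/89.70) = -2.177  (AT4G40635)
log2(3091/210.2) = 3.878  (AT3G48151)
log2(1.209/2.254) = -0.899  (AT5G43288)
log2(50.11/6.114) = 3.035  (AT2G59107)
log2(2.724/9.252) = -1.764  (AT2G15239)
log2(1295/1709) = -0.400  (AT5G65095)
log2(283.6/131.5) = 1.109  (AT4G15271)
log2(76.53/529.7) = -2.791  (AT2G35458)
The largest magnitude belongs to AT3G48151.

3.878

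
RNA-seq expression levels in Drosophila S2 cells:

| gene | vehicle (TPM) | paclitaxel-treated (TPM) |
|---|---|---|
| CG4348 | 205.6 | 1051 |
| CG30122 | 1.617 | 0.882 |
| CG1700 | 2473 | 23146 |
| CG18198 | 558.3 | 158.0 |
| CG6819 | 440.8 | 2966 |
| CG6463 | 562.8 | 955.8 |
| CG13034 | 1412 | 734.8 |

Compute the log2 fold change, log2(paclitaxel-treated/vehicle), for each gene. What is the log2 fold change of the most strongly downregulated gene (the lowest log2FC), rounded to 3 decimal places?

-1.821

log2(1051/205.6) = 2.354  (CG4348)
log2(0.882/1.617) = -0.874  (CG30122)
log2(23146/2473) = 3.226  (CG1700)
log2(158.0/558.3) = -1.821  (CG18198)
log2(2966/440.8) = 2.750  (CG6819)
log2(955.8/562.8) = 0.764  (CG6463)
log2(734.8/1412) = -0.942  (CG13034)
CG18198 is most strongly downregulated.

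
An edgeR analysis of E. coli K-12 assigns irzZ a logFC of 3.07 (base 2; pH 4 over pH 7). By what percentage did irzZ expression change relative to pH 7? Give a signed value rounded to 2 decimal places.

Fold change = 2^(3.07) = 8.3977
Percent change = (FC − 1) × 100% = (8.3977 − 1) × 100 = 739.77%

739.77%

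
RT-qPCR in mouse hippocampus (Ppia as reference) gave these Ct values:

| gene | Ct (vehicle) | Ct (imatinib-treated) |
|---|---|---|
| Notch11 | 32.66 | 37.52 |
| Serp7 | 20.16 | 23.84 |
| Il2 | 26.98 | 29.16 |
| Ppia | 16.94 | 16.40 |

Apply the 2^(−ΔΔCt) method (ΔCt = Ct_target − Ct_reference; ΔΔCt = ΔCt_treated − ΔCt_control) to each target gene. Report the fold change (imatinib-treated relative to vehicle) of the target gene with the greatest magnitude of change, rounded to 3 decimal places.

Notch11: ΔΔCt = (37.52−16.40) − (32.66−16.94) = 21.12 − 15.72 = 5.40; fold change = 2^-5.40 = 0.024
Serp7: ΔΔCt = (23.84−16.40) − (20.16−16.94) = 7.44 − 3.22 = 4.22; fold change = 2^-4.22 = 0.054
Il2: ΔΔCt = (29.16−16.40) − (26.98−16.94) = 12.76 − 10.04 = 2.72; fold change = 2^-2.72 = 0.152
Notch11 has the largest |ΔΔCt| = 5.40.

0.024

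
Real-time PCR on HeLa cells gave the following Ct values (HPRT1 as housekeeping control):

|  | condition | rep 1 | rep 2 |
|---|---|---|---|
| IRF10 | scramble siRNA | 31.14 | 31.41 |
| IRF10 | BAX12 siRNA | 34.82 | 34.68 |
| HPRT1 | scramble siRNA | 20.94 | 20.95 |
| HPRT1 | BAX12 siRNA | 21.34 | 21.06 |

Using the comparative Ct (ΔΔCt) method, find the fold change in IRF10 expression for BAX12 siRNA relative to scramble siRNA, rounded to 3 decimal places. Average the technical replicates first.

Mean Ct: IRF10 scramble siRNA 31.275; IRF10 BAX12 siRNA 34.750; HPRT1 scramble siRNA 20.945; HPRT1 BAX12 siRNA 21.200
ΔCt(scramble siRNA) = 31.275 − 20.945 = 10.330
ΔCt(BAX12 siRNA) = 34.750 − 21.200 = 13.550
ΔΔCt = 13.550 − 10.330 = 3.220
Fold change = 2^(−3.220) = 0.1073

0.107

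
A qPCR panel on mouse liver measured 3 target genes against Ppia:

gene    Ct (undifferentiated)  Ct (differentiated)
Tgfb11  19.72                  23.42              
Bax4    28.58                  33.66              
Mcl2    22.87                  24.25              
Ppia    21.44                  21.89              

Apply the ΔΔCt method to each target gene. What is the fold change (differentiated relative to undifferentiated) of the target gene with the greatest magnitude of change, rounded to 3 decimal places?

Tgfb11: ΔΔCt = (23.42−21.89) − (19.72−21.44) = 1.53 − (-1.72) = 3.25; fold change = 2^-3.25 = 0.105
Bax4: ΔΔCt = (33.66−21.89) − (28.58−21.44) = 11.77 − 7.14 = 4.63; fold change = 2^-4.63 = 0.040
Mcl2: ΔΔCt = (24.25−21.89) − (22.87−21.44) = 2.36 − 1.43 = 0.93; fold change = 2^-0.93 = 0.525
Bax4 has the largest |ΔΔCt| = 4.63.

0.040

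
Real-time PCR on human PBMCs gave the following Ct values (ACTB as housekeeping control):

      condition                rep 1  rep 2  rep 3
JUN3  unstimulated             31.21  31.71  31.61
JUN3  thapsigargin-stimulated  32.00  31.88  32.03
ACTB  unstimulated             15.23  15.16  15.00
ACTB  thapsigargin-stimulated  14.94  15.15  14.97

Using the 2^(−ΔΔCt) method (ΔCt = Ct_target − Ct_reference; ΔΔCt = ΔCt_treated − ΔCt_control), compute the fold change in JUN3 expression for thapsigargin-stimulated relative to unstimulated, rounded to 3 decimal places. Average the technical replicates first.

Mean Ct: JUN3 unstimulated 31.510; JUN3 thapsigargin-stimulated 31.970; ACTB unstimulated 15.130; ACTB thapsigargin-stimulated 15.020
ΔCt(unstimulated) = 31.510 − 15.130 = 16.380
ΔCt(thapsigargin-stimulated) = 31.970 − 15.020 = 16.950
ΔΔCt = 16.950 − 16.380 = 0.570
Fold change = 2^(−0.570) = 0.6736

0.674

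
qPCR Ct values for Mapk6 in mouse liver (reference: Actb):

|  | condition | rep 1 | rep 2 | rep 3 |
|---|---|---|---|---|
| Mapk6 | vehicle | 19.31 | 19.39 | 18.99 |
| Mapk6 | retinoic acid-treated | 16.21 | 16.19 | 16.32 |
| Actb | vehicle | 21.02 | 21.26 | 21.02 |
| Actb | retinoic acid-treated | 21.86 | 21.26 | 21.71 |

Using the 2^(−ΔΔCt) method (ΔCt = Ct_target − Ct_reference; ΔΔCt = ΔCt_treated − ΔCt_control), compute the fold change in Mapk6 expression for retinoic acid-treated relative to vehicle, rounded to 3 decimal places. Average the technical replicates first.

Mean Ct: Mapk6 vehicle 19.230; Mapk6 retinoic acid-treated 16.240; Actb vehicle 21.100; Actb retinoic acid-treated 21.610
ΔCt(vehicle) = 19.230 − 21.100 = -1.870
ΔCt(retinoic acid-treated) = 16.240 − 21.610 = -5.370
ΔΔCt = -5.370 − (-1.870) = -3.500
Fold change = 2^(−(-3.500)) = 2^3.500 = 11.3137

11.314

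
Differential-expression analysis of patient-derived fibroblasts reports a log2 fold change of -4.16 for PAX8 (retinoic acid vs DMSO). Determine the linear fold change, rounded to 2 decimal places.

0.06

Fold change = 2^(-4.16) = 0.056
That is, PAX8 drops to 5.6% of the DMSO level.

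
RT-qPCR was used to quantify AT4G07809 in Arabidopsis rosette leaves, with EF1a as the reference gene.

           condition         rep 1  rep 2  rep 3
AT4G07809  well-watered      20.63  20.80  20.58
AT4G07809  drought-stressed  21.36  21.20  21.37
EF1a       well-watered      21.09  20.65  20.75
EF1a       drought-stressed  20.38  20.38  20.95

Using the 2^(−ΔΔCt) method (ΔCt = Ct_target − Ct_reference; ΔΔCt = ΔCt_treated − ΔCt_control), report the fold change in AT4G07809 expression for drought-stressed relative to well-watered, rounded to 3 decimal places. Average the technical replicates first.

Mean Ct: AT4G07809 well-watered 20.670; AT4G07809 drought-stressed 21.310; EF1a well-watered 20.830; EF1a drought-stressed 20.570
ΔCt(well-watered) = 20.670 − 20.830 = -0.160
ΔCt(drought-stressed) = 21.310 − 20.570 = 0.740
ΔΔCt = 0.740 − (-0.160) = 0.900
Fold change = 2^(−0.900) = 0.5359

0.536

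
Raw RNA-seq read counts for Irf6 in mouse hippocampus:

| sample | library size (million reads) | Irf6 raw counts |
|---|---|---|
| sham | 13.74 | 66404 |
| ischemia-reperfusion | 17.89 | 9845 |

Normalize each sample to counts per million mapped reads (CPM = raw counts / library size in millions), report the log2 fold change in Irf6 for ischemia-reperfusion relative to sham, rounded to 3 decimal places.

CPM(sham) = 66404 / 13.74 = 4832.8967
CPM(ischemia-reperfusion) = 9845 / 17.89 = 550.3074
Fold change = 550.3074 / 4832.8967 = 0.11387
log2(0.11387) = -3.1346

-3.135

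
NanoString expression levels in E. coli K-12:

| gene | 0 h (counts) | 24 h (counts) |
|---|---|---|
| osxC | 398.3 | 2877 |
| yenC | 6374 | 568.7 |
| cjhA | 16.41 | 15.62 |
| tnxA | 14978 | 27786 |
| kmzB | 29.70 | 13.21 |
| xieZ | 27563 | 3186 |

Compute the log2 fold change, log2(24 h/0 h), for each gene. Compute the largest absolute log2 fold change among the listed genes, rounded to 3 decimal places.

3.486

log2(2877/398.3) = 2.853  (osxC)
log2(568.7/6374) = -3.486  (yenC)
log2(15.62/16.41) = -0.071  (cjhA)
log2(27786/14978) = 0.892  (tnxA)
log2(13.21/29.70) = -1.169  (kmzB)
log2(3186/27563) = -3.113  (xieZ)
The largest magnitude belongs to yenC.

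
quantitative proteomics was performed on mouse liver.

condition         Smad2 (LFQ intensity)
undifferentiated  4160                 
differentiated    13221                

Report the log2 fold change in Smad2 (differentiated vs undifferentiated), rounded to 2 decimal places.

1.67

Fold change = 13221 / 4160 = 3.1781
log2(3.1781) = 1.668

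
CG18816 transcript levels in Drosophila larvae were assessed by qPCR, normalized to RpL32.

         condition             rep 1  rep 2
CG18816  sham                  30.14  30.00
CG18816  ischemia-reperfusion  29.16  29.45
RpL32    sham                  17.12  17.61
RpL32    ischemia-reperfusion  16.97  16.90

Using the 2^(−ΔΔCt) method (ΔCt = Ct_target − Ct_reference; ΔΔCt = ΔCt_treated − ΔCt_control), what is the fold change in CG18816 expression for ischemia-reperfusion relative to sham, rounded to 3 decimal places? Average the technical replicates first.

1.261

Mean Ct: CG18816 sham 30.070; CG18816 ischemia-reperfusion 29.305; RpL32 sham 17.365; RpL32 ischemia-reperfusion 16.935
ΔCt(sham) = 30.070 − 17.365 = 12.705
ΔCt(ischemia-reperfusion) = 29.305 − 16.935 = 12.370
ΔΔCt = 12.370 − 12.705 = -0.335
Fold change = 2^(−(-0.335)) = 2^0.335 = 1.2614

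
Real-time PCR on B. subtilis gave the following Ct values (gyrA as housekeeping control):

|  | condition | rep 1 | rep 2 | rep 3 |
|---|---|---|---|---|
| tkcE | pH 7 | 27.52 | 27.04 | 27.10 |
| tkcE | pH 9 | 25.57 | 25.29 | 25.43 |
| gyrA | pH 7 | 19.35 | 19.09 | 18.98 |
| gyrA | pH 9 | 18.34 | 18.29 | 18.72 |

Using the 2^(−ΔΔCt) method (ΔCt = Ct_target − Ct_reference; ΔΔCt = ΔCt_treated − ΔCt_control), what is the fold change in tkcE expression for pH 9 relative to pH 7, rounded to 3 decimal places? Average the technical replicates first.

2.144

Mean Ct: tkcE pH 7 27.220; tkcE pH 9 25.430; gyrA pH 7 19.140; gyrA pH 9 18.450
ΔCt(pH 7) = 27.220 − 19.140 = 8.080
ΔCt(pH 9) = 25.430 − 18.450 = 6.980
ΔΔCt = 6.980 − 8.080 = -1.100
Fold change = 2^(−(-1.100)) = 2^1.100 = 2.1435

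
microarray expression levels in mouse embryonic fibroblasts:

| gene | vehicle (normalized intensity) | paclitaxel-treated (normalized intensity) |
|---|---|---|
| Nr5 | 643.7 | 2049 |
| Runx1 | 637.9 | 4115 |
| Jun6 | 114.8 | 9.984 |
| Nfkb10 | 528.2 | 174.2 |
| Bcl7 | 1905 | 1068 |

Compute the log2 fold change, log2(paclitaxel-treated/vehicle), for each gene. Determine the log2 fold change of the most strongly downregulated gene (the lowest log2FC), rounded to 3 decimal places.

log2(2049/643.7) = 1.670  (Nr5)
log2(4115/637.9) = 2.689  (Runx1)
log2(9.984/114.8) = -3.523  (Jun6)
log2(174.2/528.2) = -1.600  (Nfkb10)
log2(1068/1905) = -0.835  (Bcl7)
Jun6 is most strongly downregulated.

-3.523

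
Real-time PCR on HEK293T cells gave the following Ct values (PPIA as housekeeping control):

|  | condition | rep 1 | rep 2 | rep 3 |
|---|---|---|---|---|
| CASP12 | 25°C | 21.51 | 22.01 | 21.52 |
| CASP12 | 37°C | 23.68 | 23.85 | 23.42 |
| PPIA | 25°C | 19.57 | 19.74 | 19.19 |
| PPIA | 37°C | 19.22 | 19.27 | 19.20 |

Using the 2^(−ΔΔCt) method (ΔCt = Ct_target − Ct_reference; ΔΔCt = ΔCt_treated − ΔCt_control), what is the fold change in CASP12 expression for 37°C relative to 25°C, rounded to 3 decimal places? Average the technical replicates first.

Mean Ct: CASP12 25°C 21.680; CASP12 37°C 23.650; PPIA 25°C 19.500; PPIA 37°C 19.230
ΔCt(25°C) = 21.680 − 19.500 = 2.180
ΔCt(37°C) = 23.650 − 19.230 = 4.420
ΔΔCt = 4.420 − 2.180 = 2.240
Fold change = 2^(−2.240) = 0.2117

0.212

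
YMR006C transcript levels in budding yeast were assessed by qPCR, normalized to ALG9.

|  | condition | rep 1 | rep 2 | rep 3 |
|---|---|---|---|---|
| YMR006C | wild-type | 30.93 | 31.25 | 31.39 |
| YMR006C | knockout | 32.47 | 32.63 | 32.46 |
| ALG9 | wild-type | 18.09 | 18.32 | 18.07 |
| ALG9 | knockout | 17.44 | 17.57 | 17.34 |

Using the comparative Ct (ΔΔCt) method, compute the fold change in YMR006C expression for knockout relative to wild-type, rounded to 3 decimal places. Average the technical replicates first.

0.243

Mean Ct: YMR006C wild-type 31.190; YMR006C knockout 32.520; ALG9 wild-type 18.160; ALG9 knockout 17.450
ΔCt(wild-type) = 31.190 − 18.160 = 13.030
ΔCt(knockout) = 32.520 − 17.450 = 15.070
ΔΔCt = 15.070 − 13.030 = 2.040
Fold change = 2^(−2.040) = 0.2432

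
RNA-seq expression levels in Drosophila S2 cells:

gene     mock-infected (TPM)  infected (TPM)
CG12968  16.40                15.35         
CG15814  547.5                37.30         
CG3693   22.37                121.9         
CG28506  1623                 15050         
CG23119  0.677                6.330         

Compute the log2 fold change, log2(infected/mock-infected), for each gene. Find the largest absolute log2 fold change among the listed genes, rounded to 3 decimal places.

3.876

log2(15.35/16.40) = -0.095  (CG12968)
log2(37.30/547.5) = -3.876  (CG15814)
log2(121.9/22.37) = 2.446  (CG3693)
log2(15050/1623) = 3.213  (CG28506)
log2(6.330/0.677) = 3.225  (CG23119)
The largest magnitude belongs to CG15814.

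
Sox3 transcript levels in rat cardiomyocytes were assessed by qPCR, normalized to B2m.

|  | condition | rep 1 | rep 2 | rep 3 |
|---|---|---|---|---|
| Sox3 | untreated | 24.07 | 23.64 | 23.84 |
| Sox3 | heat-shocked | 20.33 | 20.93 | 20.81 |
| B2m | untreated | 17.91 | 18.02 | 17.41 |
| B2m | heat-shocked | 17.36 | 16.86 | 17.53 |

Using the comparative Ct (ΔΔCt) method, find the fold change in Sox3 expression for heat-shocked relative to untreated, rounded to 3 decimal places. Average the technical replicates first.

Mean Ct: Sox3 untreated 23.850; Sox3 heat-shocked 20.690; B2m untreated 17.780; B2m heat-shocked 17.250
ΔCt(untreated) = 23.850 − 17.780 = 6.070
ΔCt(heat-shocked) = 20.690 − 17.250 = 3.440
ΔΔCt = 3.440 − 6.070 = -2.630
Fold change = 2^(−(-2.630)) = 2^2.630 = 6.1903

6.190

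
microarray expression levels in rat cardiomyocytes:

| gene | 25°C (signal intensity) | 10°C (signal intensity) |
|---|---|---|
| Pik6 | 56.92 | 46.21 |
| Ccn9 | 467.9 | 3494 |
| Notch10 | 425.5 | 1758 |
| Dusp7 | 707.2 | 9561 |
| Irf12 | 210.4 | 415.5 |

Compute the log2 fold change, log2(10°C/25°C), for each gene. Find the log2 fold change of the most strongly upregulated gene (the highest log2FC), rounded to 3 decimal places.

log2(46.21/56.92) = -0.301  (Pik6)
log2(3494/467.9) = 2.901  (Ccn9)
log2(1758/425.5) = 2.047  (Notch10)
log2(9561/707.2) = 3.757  (Dusp7)
log2(415.5/210.4) = 0.982  (Irf12)
Dusp7 is most strongly upregulated.

3.757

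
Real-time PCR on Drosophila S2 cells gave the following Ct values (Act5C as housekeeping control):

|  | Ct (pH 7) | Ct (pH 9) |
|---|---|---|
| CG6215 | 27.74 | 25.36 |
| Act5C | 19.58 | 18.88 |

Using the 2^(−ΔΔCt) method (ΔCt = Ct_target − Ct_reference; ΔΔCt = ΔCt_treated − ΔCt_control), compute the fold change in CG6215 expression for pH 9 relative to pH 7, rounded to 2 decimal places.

3.20

ΔCt(pH 7) = 27.740 − 19.580 = 8.160
ΔCt(pH 9) = 25.360 − 18.880 = 6.480
ΔΔCt = 6.480 − 8.160 = -1.680
Fold change = 2^(−(-1.680)) = 2^1.680 = 3.204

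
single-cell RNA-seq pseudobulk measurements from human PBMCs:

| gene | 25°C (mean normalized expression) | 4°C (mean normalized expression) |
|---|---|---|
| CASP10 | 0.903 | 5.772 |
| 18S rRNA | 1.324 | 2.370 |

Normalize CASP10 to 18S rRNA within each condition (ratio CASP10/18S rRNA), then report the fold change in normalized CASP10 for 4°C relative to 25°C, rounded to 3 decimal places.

CASP10/18S rRNA (25°C) = 0.903 / 1.324 = 0.68202
CASP10/18S rRNA (4°C) = 5.772 / 2.370 = 2.4354
Fold change = 2.4354 / 0.68202 = 3.5709

3.571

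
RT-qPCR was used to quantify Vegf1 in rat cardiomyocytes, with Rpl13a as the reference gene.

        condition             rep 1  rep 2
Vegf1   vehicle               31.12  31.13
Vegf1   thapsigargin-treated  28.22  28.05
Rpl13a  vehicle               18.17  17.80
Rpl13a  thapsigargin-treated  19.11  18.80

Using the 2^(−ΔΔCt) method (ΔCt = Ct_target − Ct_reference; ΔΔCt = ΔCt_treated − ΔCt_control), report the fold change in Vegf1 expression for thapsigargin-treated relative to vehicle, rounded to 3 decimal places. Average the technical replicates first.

Mean Ct: Vegf1 vehicle 31.125; Vegf1 thapsigargin-treated 28.135; Rpl13a vehicle 17.985; Rpl13a thapsigargin-treated 18.955
ΔCt(vehicle) = 31.125 − 17.985 = 13.140
ΔCt(thapsigargin-treated) = 28.135 − 18.955 = 9.180
ΔΔCt = 9.180 − 13.140 = -3.960
Fold change = 2^(−(-3.960)) = 2^3.960 = 15.5625

15.562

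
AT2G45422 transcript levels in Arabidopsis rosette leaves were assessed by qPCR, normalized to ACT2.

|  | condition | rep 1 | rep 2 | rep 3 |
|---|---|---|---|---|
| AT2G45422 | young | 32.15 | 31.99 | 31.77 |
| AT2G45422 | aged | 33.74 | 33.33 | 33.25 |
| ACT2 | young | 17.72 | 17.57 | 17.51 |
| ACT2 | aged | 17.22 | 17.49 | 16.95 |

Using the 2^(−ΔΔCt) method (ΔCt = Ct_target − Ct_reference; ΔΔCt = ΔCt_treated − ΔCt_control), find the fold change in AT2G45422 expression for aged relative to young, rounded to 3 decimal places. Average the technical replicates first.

Mean Ct: AT2G45422 young 31.970; AT2G45422 aged 33.440; ACT2 young 17.600; ACT2 aged 17.220
ΔCt(young) = 31.970 − 17.600 = 14.370
ΔCt(aged) = 33.440 − 17.220 = 16.220
ΔΔCt = 16.220 − 14.370 = 1.850
Fold change = 2^(−1.850) = 0.2774

0.277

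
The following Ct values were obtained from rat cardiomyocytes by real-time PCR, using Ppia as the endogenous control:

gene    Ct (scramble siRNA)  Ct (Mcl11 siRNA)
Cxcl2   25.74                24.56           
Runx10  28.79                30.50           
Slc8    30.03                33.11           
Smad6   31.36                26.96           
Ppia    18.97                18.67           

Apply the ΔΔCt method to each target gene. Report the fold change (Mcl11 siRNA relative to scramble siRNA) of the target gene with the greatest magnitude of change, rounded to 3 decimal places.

Cxcl2: ΔΔCt = (24.56−18.67) − (25.74−18.97) = 5.89 − 6.77 = -0.88; fold change = 2^0.88 = 1.840
Runx10: ΔΔCt = (30.50−18.67) − (28.79−18.97) = 11.83 − 9.82 = 2.01; fold change = 2^-2.01 = 0.248
Slc8: ΔΔCt = (33.11−18.67) − (30.03−18.97) = 14.44 − 11.06 = 3.38; fold change = 2^-3.38 = 0.096
Smad6: ΔΔCt = (26.96−18.67) − (31.36−18.97) = 8.29 − 12.39 = -4.10; fold change = 2^4.10 = 17.148
Smad6 has the largest |ΔΔCt| = 4.10.

17.148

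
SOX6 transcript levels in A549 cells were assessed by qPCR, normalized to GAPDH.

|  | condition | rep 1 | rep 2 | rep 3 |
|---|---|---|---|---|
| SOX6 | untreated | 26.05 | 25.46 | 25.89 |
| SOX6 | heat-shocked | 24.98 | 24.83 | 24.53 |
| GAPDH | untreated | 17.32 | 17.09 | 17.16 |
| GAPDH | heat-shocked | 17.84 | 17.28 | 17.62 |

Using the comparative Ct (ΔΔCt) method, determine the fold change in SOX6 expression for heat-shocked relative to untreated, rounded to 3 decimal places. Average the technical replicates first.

2.657

Mean Ct: SOX6 untreated 25.800; SOX6 heat-shocked 24.780; GAPDH untreated 17.190; GAPDH heat-shocked 17.580
ΔCt(untreated) = 25.800 − 17.190 = 8.610
ΔCt(heat-shocked) = 24.780 − 17.580 = 7.200
ΔΔCt = 7.200 − 8.610 = -1.410
Fold change = 2^(−(-1.410)) = 2^1.410 = 2.6574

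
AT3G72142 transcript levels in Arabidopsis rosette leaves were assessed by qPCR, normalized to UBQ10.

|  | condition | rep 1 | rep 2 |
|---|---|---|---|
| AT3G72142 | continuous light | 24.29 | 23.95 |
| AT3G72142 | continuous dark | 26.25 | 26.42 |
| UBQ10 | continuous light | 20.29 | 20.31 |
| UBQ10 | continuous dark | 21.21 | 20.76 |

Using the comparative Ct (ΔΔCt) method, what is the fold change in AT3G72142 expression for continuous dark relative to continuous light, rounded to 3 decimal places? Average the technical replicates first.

0.346

Mean Ct: AT3G72142 continuous light 24.120; AT3G72142 continuous dark 26.335; UBQ10 continuous light 20.300; UBQ10 continuous dark 20.985
ΔCt(continuous light) = 24.120 − 20.300 = 3.820
ΔCt(continuous dark) = 26.335 − 20.985 = 5.350
ΔΔCt = 5.350 − 3.820 = 1.530
Fold change = 2^(−1.530) = 0.3463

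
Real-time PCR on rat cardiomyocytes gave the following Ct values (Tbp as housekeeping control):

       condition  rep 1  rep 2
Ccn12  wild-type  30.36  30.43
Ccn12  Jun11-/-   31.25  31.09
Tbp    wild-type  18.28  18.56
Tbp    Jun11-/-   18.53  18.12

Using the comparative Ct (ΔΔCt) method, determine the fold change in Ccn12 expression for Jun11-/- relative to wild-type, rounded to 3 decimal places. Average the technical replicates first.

0.547

Mean Ct: Ccn12 wild-type 30.395; Ccn12 Jun11-/- 31.170; Tbp wild-type 18.420; Tbp Jun11-/- 18.325
ΔCt(wild-type) = 30.395 − 18.420 = 11.975
ΔCt(Jun11-/-) = 31.170 − 18.325 = 12.845
ΔΔCt = 12.845 − 11.975 = 0.870
Fold change = 2^(−0.870) = 0.5471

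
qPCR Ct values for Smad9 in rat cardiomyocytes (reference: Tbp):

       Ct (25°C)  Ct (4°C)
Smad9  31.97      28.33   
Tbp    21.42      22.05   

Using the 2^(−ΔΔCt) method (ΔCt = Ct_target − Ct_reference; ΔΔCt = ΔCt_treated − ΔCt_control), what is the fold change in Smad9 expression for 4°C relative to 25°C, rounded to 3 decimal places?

ΔCt(25°C) = 31.970 − 21.420 = 10.550
ΔCt(4°C) = 28.330 − 22.050 = 6.280
ΔΔCt = 6.280 − 10.550 = -4.270
Fold change = 2^(−(-4.270)) = 2^4.270 = 19.2929

19.293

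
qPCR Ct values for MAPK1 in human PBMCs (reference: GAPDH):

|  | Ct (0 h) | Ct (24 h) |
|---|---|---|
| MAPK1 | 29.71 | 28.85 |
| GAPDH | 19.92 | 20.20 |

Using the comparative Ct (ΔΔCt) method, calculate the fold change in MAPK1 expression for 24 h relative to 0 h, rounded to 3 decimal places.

ΔCt(0 h) = 29.710 − 19.920 = 9.790
ΔCt(24 h) = 28.850 − 20.200 = 8.650
ΔΔCt = 8.650 − 9.790 = -1.140
Fold change = 2^(−(-1.140)) = 2^1.140 = 2.2038

2.204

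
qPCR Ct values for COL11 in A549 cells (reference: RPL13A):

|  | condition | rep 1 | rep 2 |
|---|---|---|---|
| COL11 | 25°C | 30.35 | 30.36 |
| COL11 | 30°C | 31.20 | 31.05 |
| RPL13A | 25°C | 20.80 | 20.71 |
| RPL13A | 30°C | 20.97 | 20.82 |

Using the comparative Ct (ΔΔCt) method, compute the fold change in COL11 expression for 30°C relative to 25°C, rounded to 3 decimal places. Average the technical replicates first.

Mean Ct: COL11 25°C 30.355; COL11 30°C 31.125; RPL13A 25°C 20.755; RPL13A 30°C 20.895
ΔCt(25°C) = 30.355 − 20.755 = 9.600
ΔCt(30°C) = 31.125 − 20.895 = 10.230
ΔΔCt = 10.230 − 9.600 = 0.630
Fold change = 2^(−0.630) = 0.6462

0.646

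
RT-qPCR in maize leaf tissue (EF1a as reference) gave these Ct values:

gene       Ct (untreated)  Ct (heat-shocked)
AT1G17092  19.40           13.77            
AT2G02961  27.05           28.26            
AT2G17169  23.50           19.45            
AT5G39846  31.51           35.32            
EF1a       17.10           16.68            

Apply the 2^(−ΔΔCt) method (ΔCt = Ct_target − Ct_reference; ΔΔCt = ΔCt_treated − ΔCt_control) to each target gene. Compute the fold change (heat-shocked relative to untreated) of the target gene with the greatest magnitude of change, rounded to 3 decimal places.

AT1G17092: ΔΔCt = (13.77−16.68) − (19.40−17.10) = -2.91 − 2.30 = -5.21; fold change = 2^5.21 = 37.014
AT2G02961: ΔΔCt = (28.26−16.68) − (27.05−17.10) = 11.58 − 9.95 = 1.63; fold change = 2^-1.63 = 0.323
AT2G17169: ΔΔCt = (19.45−16.68) − (23.50−17.10) = 2.77 − 6.40 = -3.63; fold change = 2^3.63 = 12.381
AT5G39846: ΔΔCt = (35.32−16.68) − (31.51−17.10) = 18.64 − 14.41 = 4.23; fold change = 2^-4.23 = 0.053
AT1G17092 has the largest |ΔΔCt| = 5.21.

37.014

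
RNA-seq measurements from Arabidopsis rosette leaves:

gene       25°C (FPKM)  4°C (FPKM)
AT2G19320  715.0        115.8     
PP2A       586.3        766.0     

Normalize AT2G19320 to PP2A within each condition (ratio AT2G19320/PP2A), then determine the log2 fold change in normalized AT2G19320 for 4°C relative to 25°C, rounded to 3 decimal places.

-3.012

AT2G19320/PP2A (25°C) = 715.0 / 586.3 = 1.2195
AT2G19320/PP2A (4°C) = 115.8 / 766.0 = 0.15117
Fold change = 0.15117 / 1.2195 = 0.1240
log2(0.1240) = -3.0120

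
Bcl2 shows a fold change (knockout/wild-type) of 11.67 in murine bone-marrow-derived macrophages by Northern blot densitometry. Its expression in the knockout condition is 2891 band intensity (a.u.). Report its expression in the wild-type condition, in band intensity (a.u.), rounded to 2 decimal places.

wild-type expression = 2891 / 11.67 = 247.73

247.73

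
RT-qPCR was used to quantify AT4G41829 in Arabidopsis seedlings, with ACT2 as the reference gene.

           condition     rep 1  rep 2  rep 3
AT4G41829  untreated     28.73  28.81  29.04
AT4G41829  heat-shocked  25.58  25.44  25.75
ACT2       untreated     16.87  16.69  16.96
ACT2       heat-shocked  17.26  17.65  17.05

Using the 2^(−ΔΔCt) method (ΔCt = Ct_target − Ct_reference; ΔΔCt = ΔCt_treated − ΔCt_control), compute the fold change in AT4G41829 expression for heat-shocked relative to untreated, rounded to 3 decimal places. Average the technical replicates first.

Mean Ct: AT4G41829 untreated 28.860; AT4G41829 heat-shocked 25.590; ACT2 untreated 16.840; ACT2 heat-shocked 17.320
ΔCt(untreated) = 28.860 − 16.840 = 12.020
ΔCt(heat-shocked) = 25.590 − 17.320 = 8.270
ΔΔCt = 8.270 − 12.020 = -3.750
Fold change = 2^(−(-3.750)) = 2^3.750 = 13.4543

13.454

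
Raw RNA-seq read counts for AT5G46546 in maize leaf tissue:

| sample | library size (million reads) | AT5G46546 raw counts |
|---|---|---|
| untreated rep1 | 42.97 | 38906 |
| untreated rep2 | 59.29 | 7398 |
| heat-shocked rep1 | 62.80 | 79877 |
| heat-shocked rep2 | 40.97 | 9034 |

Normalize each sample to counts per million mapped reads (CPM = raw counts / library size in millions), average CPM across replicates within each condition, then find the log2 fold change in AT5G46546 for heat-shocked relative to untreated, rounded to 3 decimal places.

0.535

CPM(untreated rep1) = 38906 / 42.97 = 905.4224
CPM(untreated rep2) = 7398 / 59.29 = 124.7765
CPM(heat-shocked rep1) = 79877 / 62.80 = 1271.9268
CPM(heat-shocked rep2) = 9034 / 40.97 = 220.5028
mean CPM(untreated) = 515.0995; mean CPM(heat-shocked) = 746.2148
Fold change = 746.2148 / 515.0995 = 1.44868
log2(1.44868) = 0.5347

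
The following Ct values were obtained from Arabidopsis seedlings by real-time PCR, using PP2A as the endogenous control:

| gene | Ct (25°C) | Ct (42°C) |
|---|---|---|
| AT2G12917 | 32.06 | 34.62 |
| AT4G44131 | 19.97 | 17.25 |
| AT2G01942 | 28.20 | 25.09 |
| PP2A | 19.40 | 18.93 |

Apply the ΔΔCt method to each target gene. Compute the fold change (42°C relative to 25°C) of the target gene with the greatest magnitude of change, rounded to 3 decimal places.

0.122

AT2G12917: ΔΔCt = (34.62−18.93) − (32.06−19.40) = 15.69 − 12.66 = 3.03; fold change = 2^-3.03 = 0.122
AT4G44131: ΔΔCt = (17.25−18.93) − (19.97−19.40) = -1.68 − 0.57 = -2.25; fold change = 2^2.25 = 4.757
AT2G01942: ΔΔCt = (25.09−18.93) − (28.20−19.40) = 6.16 − 8.80 = -2.64; fold change = 2^2.64 = 6.233
AT2G12917 has the largest |ΔΔCt| = 3.03.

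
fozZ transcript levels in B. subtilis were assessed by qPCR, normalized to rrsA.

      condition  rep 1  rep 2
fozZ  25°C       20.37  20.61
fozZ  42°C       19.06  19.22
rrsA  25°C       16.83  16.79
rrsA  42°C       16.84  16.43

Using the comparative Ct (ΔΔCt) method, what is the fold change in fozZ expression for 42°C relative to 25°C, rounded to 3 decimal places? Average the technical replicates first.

2.258

Mean Ct: fozZ 25°C 20.490; fozZ 42°C 19.140; rrsA 25°C 16.810; rrsA 42°C 16.635
ΔCt(25°C) = 20.490 − 16.810 = 3.680
ΔCt(42°C) = 19.140 − 16.635 = 2.505
ΔΔCt = 2.505 − 3.680 = -1.175
Fold change = 2^(−(-1.175)) = 2^1.175 = 2.2579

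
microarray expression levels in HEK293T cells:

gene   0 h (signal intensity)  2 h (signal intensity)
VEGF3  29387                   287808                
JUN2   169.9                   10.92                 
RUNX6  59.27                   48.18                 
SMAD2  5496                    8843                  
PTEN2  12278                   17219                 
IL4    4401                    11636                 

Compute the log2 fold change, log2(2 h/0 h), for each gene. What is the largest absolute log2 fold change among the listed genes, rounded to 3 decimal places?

log2(287808/29387) = 3.292  (VEGF3)
log2(10.92/169.9) = -3.960  (JUN2)
log2(48.18/59.27) = -0.299  (RUNX6)
log2(8843/5496) = 0.686  (SMAD2)
log2(17219/12278) = 0.488  (PTEN2)
log2(11636/4401) = 1.403  (IL4)
The largest magnitude belongs to JUN2.

3.960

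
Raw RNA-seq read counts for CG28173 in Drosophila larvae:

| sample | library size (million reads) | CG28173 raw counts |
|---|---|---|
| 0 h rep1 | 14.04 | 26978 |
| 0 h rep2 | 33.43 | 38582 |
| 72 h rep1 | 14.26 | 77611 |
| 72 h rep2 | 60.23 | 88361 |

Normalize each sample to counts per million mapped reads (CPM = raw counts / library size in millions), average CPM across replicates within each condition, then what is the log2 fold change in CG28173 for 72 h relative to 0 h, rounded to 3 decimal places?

CPM(0 h rep1) = 26978 / 14.04 = 1921.5100
CPM(0 h rep2) = 38582 / 33.43 = 1154.1131
CPM(72 h rep1) = 77611 / 14.26 = 5442.5666
CPM(72 h rep2) = 88361 / 60.23 = 1467.0596
mean CPM(0 h) = 1537.8115; mean CPM(72 h) = 3454.8131
Fold change = 3454.8131 / 1537.8115 = 2.24658
log2(2.24658) = 1.1677

1.168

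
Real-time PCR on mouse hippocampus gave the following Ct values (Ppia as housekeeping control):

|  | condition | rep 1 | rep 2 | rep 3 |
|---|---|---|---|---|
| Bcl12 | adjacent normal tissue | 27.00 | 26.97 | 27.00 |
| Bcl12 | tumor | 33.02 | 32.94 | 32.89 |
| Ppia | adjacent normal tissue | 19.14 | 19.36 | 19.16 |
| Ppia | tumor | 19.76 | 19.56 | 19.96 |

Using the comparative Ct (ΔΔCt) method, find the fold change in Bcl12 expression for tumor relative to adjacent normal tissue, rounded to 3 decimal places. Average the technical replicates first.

0.023

Mean Ct: Bcl12 adjacent normal tissue 26.990; Bcl12 tumor 32.950; Ppia adjacent normal tissue 19.220; Ppia tumor 19.760
ΔCt(adjacent normal tissue) = 26.990 − 19.220 = 7.770
ΔCt(tumor) = 32.950 − 19.760 = 13.190
ΔΔCt = 13.190 − 7.770 = 5.420
Fold change = 2^(−5.420) = 0.0234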